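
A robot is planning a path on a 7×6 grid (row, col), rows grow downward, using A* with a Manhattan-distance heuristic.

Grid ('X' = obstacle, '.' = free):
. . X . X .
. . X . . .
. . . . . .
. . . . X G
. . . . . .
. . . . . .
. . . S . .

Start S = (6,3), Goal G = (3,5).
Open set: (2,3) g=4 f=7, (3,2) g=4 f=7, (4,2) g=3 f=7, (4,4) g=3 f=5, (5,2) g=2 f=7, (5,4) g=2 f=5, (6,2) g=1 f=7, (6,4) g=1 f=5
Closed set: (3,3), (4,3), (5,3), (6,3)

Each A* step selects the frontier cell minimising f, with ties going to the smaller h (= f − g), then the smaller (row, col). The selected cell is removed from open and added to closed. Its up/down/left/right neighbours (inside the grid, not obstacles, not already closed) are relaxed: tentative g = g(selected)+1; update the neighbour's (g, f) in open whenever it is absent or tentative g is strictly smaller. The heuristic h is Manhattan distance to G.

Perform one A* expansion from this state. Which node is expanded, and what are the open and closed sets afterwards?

expanded=(4,4); open=[(2,3) g=4 f=7, (3,2) g=4 f=7, (4,2) g=3 f=7, (4,5) g=4 f=5, (5,2) g=2 f=7, (5,4) g=2 f=5, (6,2) g=1 f=7, (6,4) g=1 f=5]; closed=[(3,3), (4,3), (4,4), (5,3), (6,3)]

step 1: expand (4,4) (f=5, h=2) → closed; open now [(2,3) g=4 f=7, (3,2) g=4 f=7, (4,2) g=3 f=7, (4,5) g=4 f=5, (5,2) g=2 f=7, (5,4) g=2 f=5, (6,2) g=1 f=7, (6,4) g=1 f=5]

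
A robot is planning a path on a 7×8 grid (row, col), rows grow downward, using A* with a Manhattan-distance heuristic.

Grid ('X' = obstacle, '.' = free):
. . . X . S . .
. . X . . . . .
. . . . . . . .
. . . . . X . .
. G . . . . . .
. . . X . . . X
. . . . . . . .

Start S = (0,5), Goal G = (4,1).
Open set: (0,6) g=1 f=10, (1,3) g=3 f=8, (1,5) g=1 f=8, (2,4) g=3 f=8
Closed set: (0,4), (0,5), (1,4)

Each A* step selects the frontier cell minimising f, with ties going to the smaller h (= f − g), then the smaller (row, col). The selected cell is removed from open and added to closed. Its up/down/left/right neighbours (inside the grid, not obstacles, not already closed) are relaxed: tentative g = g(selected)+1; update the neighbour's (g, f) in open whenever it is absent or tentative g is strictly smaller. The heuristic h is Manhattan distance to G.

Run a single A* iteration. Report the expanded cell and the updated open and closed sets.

step 1: expand (1,3) (f=8, h=5) → closed; open now [(0,6) g=1 f=10, (1,5) g=1 f=8, (2,3) g=4 f=8, (2,4) g=3 f=8]

expanded=(1,3); open=[(0,6) g=1 f=10, (1,5) g=1 f=8, (2,3) g=4 f=8, (2,4) g=3 f=8]; closed=[(0,4), (0,5), (1,3), (1,4)]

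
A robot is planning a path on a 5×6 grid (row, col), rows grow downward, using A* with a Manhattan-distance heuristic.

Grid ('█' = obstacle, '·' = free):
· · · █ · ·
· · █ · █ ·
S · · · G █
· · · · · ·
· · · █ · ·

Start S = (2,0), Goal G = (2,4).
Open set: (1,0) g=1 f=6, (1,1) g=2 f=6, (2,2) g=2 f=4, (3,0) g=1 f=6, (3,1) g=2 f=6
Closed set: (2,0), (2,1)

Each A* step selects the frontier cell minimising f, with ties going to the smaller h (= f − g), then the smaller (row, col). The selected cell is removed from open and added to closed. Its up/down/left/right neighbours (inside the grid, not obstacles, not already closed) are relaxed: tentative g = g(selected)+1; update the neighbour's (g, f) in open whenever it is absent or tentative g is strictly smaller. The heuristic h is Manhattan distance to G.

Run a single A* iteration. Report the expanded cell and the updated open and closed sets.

step 1: expand (2,2) (f=4, h=2) → closed; open now [(1,0) g=1 f=6, (1,1) g=2 f=6, (2,3) g=3 f=4, (3,0) g=1 f=6, (3,1) g=2 f=6, (3,2) g=3 f=6]

expanded=(2,2); open=[(1,0) g=1 f=6, (1,1) g=2 f=6, (2,3) g=3 f=4, (3,0) g=1 f=6, (3,1) g=2 f=6, (3,2) g=3 f=6]; closed=[(2,0), (2,1), (2,2)]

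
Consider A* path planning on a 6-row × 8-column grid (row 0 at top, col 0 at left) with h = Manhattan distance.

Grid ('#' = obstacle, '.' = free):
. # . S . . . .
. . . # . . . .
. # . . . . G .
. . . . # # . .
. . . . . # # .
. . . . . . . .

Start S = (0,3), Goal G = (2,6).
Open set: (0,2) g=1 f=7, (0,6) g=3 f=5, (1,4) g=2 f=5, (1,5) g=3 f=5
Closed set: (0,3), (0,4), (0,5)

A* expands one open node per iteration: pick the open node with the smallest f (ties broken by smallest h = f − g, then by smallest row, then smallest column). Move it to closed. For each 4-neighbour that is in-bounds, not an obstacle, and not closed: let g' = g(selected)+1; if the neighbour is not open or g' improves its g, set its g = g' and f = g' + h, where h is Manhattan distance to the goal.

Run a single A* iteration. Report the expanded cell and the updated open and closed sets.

expanded=(0,6); open=[(0,2) g=1 f=7, (0,7) g=4 f=7, (1,4) g=2 f=5, (1,5) g=3 f=5, (1,6) g=4 f=5]; closed=[(0,3), (0,4), (0,5), (0,6)]

step 1: expand (0,6) (f=5, h=2) → closed; open now [(0,2) g=1 f=7, (0,7) g=4 f=7, (1,4) g=2 f=5, (1,5) g=3 f=5, (1,6) g=4 f=5]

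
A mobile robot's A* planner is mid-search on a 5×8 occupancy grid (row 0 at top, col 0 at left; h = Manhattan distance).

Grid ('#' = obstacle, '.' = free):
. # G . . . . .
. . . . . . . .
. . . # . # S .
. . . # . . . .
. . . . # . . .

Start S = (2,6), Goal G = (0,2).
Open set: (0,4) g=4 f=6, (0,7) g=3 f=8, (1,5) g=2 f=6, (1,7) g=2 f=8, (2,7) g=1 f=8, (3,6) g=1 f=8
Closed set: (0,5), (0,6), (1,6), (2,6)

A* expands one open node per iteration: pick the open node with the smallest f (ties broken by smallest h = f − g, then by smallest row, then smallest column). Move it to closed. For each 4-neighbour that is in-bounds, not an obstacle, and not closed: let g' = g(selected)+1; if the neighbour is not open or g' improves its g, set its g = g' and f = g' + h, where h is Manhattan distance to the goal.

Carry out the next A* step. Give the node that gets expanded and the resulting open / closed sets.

step 1: expand (0,4) (f=6, h=2) → closed; open now [(0,3) g=5 f=6, (0,7) g=3 f=8, (1,4) g=5 f=8, (1,5) g=2 f=6, (1,7) g=2 f=8, (2,7) g=1 f=8, (3,6) g=1 f=8]

expanded=(0,4); open=[(0,3) g=5 f=6, (0,7) g=3 f=8, (1,4) g=5 f=8, (1,5) g=2 f=6, (1,7) g=2 f=8, (2,7) g=1 f=8, (3,6) g=1 f=8]; closed=[(0,4), (0,5), (0,6), (1,6), (2,6)]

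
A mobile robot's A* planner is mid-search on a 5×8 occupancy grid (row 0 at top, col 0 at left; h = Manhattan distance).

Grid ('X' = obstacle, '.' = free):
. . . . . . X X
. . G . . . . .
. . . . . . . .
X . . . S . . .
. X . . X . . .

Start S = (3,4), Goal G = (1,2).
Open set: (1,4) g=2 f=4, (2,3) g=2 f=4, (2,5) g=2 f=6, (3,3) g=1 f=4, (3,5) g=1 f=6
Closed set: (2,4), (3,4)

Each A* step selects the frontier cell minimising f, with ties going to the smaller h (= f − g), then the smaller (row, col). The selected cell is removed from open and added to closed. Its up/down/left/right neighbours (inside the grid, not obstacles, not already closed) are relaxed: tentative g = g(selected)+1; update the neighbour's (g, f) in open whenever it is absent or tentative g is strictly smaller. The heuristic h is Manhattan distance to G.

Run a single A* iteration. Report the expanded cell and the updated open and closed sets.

step 1: expand (1,4) (f=4, h=2) → closed; open now [(0,4) g=3 f=6, (1,3) g=3 f=4, (1,5) g=3 f=6, (2,3) g=2 f=4, (2,5) g=2 f=6, (3,3) g=1 f=4, (3,5) g=1 f=6]

expanded=(1,4); open=[(0,4) g=3 f=6, (1,3) g=3 f=4, (1,5) g=3 f=6, (2,3) g=2 f=4, (2,5) g=2 f=6, (3,3) g=1 f=4, (3,5) g=1 f=6]; closed=[(1,4), (2,4), (3,4)]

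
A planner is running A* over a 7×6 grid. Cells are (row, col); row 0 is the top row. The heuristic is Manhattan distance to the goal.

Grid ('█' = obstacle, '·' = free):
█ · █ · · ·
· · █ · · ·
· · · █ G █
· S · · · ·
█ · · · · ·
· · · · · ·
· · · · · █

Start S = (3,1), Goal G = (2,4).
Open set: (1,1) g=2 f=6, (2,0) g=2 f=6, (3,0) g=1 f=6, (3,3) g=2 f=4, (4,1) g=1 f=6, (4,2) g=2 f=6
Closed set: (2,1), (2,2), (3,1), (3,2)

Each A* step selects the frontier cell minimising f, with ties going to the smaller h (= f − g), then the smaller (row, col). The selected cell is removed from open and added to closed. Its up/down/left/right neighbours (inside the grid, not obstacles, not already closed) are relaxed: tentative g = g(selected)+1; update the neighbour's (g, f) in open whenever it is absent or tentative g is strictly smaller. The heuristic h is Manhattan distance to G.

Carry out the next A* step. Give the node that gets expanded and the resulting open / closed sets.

expanded=(3,3); open=[(1,1) g=2 f=6, (2,0) g=2 f=6, (3,0) g=1 f=6, (3,4) g=3 f=4, (4,1) g=1 f=6, (4,2) g=2 f=6, (4,3) g=3 f=6]; closed=[(2,1), (2,2), (3,1), (3,2), (3,3)]

step 1: expand (3,3) (f=4, h=2) → closed; open now [(1,1) g=2 f=6, (2,0) g=2 f=6, (3,0) g=1 f=6, (3,4) g=3 f=4, (4,1) g=1 f=6, (4,2) g=2 f=6, (4,3) g=3 f=6]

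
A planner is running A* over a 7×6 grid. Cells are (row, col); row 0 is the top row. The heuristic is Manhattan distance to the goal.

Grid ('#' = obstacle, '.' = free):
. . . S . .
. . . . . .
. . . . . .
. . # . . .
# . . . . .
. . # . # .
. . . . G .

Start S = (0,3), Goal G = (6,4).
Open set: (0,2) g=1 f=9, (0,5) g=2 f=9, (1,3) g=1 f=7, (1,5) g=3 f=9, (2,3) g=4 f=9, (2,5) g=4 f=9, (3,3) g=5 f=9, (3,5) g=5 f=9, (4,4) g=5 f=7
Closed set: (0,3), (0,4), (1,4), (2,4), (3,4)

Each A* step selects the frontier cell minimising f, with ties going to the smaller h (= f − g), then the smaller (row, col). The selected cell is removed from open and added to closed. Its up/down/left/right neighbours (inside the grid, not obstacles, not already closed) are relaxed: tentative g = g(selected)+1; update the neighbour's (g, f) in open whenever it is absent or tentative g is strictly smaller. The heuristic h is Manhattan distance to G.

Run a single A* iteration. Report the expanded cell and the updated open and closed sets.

step 1: expand (4,4) (f=7, h=2) → closed; open now [(0,2) g=1 f=9, (0,5) g=2 f=9, (1,3) g=1 f=7, (1,5) g=3 f=9, (2,3) g=4 f=9, (2,5) g=4 f=9, (3,3) g=5 f=9, (3,5) g=5 f=9, (4,3) g=6 f=9, (4,5) g=6 f=9]

expanded=(4,4); open=[(0,2) g=1 f=9, (0,5) g=2 f=9, (1,3) g=1 f=7, (1,5) g=3 f=9, (2,3) g=4 f=9, (2,5) g=4 f=9, (3,3) g=5 f=9, (3,5) g=5 f=9, (4,3) g=6 f=9, (4,5) g=6 f=9]; closed=[(0,3), (0,4), (1,4), (2,4), (3,4), (4,4)]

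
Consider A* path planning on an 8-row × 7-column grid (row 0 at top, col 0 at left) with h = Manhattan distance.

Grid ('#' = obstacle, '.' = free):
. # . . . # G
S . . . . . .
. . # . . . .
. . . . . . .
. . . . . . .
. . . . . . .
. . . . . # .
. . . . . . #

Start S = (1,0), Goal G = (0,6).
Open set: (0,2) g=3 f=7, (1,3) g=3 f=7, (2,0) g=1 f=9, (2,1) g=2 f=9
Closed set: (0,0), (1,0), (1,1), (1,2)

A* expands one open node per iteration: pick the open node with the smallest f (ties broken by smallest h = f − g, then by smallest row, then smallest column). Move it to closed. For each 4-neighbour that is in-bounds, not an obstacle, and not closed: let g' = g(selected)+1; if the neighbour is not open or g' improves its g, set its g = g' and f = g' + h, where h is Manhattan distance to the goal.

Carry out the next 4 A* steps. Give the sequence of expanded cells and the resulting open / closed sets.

step 1: expand (0,2) (f=7, h=4) → closed; open now [(0,3) g=4 f=7, (1,3) g=3 f=7, (2,0) g=1 f=9, (2,1) g=2 f=9]
step 2: expand (0,3) (f=7, h=3) → closed; open now [(0,4) g=5 f=7, (1,3) g=3 f=7, (2,0) g=1 f=9, (2,1) g=2 f=9]
step 3: expand (0,4) (f=7, h=2) → closed; open now [(1,3) g=3 f=7, (1,4) g=6 f=9, (2,0) g=1 f=9, (2,1) g=2 f=9]
step 4: expand (1,3) (f=7, h=4) → closed; open now [(1,4) g=4 f=7, (2,0) g=1 f=9, (2,1) g=2 f=9, (2,3) g=4 f=9]

order=[(0,2) → (0,3) → (0,4) → (1,3)]; open=[(1,4) g=4 f=7, (2,0) g=1 f=9, (2,1) g=2 f=9, (2,3) g=4 f=9]; closed=[(0,0), (0,2), (0,3), (0,4), (1,0), (1,1), (1,2), (1,3)]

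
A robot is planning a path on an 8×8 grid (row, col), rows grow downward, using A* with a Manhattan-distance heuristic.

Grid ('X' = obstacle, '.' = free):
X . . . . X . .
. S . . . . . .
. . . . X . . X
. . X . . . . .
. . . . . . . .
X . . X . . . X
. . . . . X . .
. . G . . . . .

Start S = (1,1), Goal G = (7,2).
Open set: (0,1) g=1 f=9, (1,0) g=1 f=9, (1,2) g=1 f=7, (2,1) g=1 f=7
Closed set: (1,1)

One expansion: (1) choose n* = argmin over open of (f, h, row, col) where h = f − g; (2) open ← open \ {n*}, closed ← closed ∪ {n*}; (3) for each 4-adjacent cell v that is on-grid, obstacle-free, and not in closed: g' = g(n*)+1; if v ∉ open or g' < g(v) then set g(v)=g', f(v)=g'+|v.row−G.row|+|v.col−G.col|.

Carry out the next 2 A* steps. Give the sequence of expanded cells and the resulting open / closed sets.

order=[(1,2) → (2,2)]; open=[(0,1) g=1 f=9, (0,2) g=2 f=9, (1,0) g=1 f=9, (1,3) g=2 f=9, (2,1) g=1 f=7, (2,3) g=3 f=9]; closed=[(1,1), (1,2), (2,2)]

step 1: expand (1,2) (f=7, h=6) → closed; open now [(0,1) g=1 f=9, (0,2) g=2 f=9, (1,0) g=1 f=9, (1,3) g=2 f=9, (2,1) g=1 f=7, (2,2) g=2 f=7]
step 2: expand (2,2) (f=7, h=5) → closed; open now [(0,1) g=1 f=9, (0,2) g=2 f=9, (1,0) g=1 f=9, (1,3) g=2 f=9, (2,1) g=1 f=7, (2,3) g=3 f=9]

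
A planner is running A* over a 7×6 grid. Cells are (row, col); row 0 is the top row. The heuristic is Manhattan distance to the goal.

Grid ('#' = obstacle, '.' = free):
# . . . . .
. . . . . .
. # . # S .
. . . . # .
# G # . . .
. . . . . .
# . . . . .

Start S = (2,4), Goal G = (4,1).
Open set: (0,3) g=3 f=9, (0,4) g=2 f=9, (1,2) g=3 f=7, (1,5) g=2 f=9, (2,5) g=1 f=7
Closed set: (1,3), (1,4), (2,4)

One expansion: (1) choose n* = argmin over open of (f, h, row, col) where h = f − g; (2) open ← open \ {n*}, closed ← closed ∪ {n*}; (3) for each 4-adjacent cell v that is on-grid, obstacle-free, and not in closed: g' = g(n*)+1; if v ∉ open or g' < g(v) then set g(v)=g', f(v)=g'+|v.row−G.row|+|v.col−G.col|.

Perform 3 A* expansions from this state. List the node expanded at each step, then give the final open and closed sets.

order=[(1,2) → (1,1) → (2,2)]; open=[(0,1) g=5 f=9, (0,2) g=4 f=9, (0,3) g=3 f=9, (0,4) g=2 f=9, (1,0) g=5 f=9, (1,5) g=2 f=9, (2,5) g=1 f=7, (3,2) g=5 f=7]; closed=[(1,1), (1,2), (1,3), (1,4), (2,2), (2,4)]

step 1: expand (1,2) (f=7, h=4) → closed; open now [(0,2) g=4 f=9, (0,3) g=3 f=9, (0,4) g=2 f=9, (1,1) g=4 f=7, (1,5) g=2 f=9, (2,2) g=4 f=7, (2,5) g=1 f=7]
step 2: expand (1,1) (f=7, h=3) → closed; open now [(0,1) g=5 f=9, (0,2) g=4 f=9, (0,3) g=3 f=9, (0,4) g=2 f=9, (1,0) g=5 f=9, (1,5) g=2 f=9, (2,2) g=4 f=7, (2,5) g=1 f=7]
step 3: expand (2,2) (f=7, h=3) → closed; open now [(0,1) g=5 f=9, (0,2) g=4 f=9, (0,3) g=3 f=9, (0,4) g=2 f=9, (1,0) g=5 f=9, (1,5) g=2 f=9, (2,5) g=1 f=7, (3,2) g=5 f=7]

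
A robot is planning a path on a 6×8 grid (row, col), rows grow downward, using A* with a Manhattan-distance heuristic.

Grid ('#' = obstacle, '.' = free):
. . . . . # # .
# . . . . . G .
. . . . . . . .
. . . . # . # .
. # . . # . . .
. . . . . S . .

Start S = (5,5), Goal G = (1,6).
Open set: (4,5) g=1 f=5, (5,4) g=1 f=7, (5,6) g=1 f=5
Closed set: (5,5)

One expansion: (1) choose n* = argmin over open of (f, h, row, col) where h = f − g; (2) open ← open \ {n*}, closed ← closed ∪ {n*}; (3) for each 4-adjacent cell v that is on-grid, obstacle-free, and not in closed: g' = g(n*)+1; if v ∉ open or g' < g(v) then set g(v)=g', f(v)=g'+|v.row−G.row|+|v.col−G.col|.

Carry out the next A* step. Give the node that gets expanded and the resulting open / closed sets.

expanded=(4,5); open=[(3,5) g=2 f=5, (4,6) g=2 f=5, (5,4) g=1 f=7, (5,6) g=1 f=5]; closed=[(4,5), (5,5)]

step 1: expand (4,5) (f=5, h=4) → closed; open now [(3,5) g=2 f=5, (4,6) g=2 f=5, (5,4) g=1 f=7, (5,6) g=1 f=5]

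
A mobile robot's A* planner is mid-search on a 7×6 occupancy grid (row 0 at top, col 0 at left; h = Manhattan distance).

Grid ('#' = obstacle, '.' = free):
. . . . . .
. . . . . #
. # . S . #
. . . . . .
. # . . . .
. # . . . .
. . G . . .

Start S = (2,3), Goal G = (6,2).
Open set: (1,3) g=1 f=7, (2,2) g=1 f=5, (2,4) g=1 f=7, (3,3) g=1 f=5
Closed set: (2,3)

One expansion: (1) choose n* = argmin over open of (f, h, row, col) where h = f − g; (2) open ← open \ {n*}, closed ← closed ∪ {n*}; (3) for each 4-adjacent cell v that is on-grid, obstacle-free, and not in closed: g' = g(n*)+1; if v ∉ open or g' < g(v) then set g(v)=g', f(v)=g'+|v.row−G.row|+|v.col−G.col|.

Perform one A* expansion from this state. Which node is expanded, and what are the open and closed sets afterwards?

step 1: expand (2,2) (f=5, h=4) → closed; open now [(1,2) g=2 f=7, (1,3) g=1 f=7, (2,4) g=1 f=7, (3,2) g=2 f=5, (3,3) g=1 f=5]

expanded=(2,2); open=[(1,2) g=2 f=7, (1,3) g=1 f=7, (2,4) g=1 f=7, (3,2) g=2 f=5, (3,3) g=1 f=5]; closed=[(2,2), (2,3)]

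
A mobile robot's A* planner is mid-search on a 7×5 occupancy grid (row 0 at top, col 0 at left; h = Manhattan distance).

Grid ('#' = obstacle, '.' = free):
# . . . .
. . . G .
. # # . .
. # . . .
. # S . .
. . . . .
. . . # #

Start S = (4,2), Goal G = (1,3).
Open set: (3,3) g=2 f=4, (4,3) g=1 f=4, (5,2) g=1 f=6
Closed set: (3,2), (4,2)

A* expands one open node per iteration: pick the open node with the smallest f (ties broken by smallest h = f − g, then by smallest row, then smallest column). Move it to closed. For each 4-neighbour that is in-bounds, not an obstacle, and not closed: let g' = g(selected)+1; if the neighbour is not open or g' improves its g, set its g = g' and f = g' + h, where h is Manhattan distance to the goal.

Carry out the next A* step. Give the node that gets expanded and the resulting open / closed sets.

step 1: expand (3,3) (f=4, h=2) → closed; open now [(2,3) g=3 f=4, (3,4) g=3 f=6, (4,3) g=1 f=4, (5,2) g=1 f=6]

expanded=(3,3); open=[(2,3) g=3 f=4, (3,4) g=3 f=6, (4,3) g=1 f=4, (5,2) g=1 f=6]; closed=[(3,2), (3,3), (4,2)]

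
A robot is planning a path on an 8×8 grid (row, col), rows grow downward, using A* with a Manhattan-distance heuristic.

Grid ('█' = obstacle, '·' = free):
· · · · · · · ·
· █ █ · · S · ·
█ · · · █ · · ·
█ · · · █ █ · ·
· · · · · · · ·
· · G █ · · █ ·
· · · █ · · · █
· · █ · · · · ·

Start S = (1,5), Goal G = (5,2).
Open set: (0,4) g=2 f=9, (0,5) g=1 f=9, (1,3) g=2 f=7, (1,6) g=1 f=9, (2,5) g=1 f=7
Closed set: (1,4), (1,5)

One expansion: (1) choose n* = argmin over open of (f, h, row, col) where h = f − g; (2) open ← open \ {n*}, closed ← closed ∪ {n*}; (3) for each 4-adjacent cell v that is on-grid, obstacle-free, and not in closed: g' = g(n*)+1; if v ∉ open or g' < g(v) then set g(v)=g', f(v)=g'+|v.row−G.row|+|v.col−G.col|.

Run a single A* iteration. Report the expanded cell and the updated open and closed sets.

step 1: expand (1,3) (f=7, h=5) → closed; open now [(0,3) g=3 f=9, (0,4) g=2 f=9, (0,5) g=1 f=9, (1,6) g=1 f=9, (2,3) g=3 f=7, (2,5) g=1 f=7]

expanded=(1,3); open=[(0,3) g=3 f=9, (0,4) g=2 f=9, (0,5) g=1 f=9, (1,6) g=1 f=9, (2,3) g=3 f=7, (2,5) g=1 f=7]; closed=[(1,3), (1,4), (1,5)]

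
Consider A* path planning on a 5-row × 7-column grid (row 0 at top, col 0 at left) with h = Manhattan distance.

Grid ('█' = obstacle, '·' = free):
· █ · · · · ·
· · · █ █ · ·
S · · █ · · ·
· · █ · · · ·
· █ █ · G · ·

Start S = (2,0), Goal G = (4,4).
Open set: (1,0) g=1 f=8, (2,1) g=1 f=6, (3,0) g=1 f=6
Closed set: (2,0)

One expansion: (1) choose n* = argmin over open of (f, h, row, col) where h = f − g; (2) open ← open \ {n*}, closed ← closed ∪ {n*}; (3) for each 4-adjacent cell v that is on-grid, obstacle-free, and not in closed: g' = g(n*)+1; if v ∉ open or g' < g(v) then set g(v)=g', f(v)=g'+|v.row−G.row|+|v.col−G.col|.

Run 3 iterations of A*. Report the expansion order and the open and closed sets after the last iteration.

step 1: expand (2,1) (f=6, h=5) → closed; open now [(1,0) g=1 f=8, (1,1) g=2 f=8, (2,2) g=2 f=6, (3,0) g=1 f=6, (3,1) g=2 f=6]
step 2: expand (2,2) (f=6, h=4) → closed; open now [(1,0) g=1 f=8, (1,1) g=2 f=8, (1,2) g=3 f=8, (3,0) g=1 f=6, (3,1) g=2 f=6]
step 3: expand (3,1) (f=6, h=4) → closed; open now [(1,0) g=1 f=8, (1,1) g=2 f=8, (1,2) g=3 f=8, (3,0) g=1 f=6]

order=[(2,1) → (2,2) → (3,1)]; open=[(1,0) g=1 f=8, (1,1) g=2 f=8, (1,2) g=3 f=8, (3,0) g=1 f=6]; closed=[(2,0), (2,1), (2,2), (3,1)]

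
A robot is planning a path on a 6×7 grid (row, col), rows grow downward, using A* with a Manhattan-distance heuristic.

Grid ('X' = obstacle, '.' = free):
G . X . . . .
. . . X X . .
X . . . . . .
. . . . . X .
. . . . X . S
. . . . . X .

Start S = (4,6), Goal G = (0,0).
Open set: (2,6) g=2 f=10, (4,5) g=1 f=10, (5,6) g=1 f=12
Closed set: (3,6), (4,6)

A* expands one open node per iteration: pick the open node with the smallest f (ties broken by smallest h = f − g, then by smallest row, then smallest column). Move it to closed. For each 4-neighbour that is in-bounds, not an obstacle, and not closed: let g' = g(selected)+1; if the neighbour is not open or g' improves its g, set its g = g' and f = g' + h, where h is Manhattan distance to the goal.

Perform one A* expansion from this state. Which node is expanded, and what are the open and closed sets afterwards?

expanded=(2,6); open=[(1,6) g=3 f=10, (2,5) g=3 f=10, (4,5) g=1 f=10, (5,6) g=1 f=12]; closed=[(2,6), (3,6), (4,6)]

step 1: expand (2,6) (f=10, h=8) → closed; open now [(1,6) g=3 f=10, (2,5) g=3 f=10, (4,5) g=1 f=10, (5,6) g=1 f=12]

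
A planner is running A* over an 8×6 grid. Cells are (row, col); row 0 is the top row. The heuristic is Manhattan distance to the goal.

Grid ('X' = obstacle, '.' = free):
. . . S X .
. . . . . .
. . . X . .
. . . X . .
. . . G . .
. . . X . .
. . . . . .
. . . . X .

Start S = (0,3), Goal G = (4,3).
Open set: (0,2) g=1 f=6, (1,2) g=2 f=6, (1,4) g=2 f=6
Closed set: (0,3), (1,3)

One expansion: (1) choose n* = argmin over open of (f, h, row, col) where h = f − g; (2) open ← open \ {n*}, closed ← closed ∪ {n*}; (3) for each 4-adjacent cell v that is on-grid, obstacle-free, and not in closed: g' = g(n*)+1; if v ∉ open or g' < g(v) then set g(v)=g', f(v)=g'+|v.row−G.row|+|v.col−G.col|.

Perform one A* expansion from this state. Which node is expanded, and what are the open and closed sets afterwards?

expanded=(1,2); open=[(0,2) g=1 f=6, (1,1) g=3 f=8, (1,4) g=2 f=6, (2,2) g=3 f=6]; closed=[(0,3), (1,2), (1,3)]

step 1: expand (1,2) (f=6, h=4) → closed; open now [(0,2) g=1 f=6, (1,1) g=3 f=8, (1,4) g=2 f=6, (2,2) g=3 f=6]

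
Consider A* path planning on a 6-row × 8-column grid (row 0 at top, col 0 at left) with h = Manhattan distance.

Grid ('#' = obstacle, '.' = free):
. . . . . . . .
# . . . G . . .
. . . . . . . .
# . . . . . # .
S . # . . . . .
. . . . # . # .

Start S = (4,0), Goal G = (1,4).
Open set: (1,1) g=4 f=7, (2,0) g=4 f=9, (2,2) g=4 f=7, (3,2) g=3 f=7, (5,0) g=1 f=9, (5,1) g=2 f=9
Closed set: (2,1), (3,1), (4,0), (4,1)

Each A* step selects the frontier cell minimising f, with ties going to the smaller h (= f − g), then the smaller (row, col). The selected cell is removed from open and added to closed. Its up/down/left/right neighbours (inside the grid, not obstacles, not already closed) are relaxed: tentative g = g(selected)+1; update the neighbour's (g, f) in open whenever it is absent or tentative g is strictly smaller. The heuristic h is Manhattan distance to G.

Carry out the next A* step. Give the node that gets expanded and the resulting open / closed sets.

expanded=(1,1); open=[(0,1) g=5 f=9, (1,2) g=5 f=7, (2,0) g=4 f=9, (2,2) g=4 f=7, (3,2) g=3 f=7, (5,0) g=1 f=9, (5,1) g=2 f=9]; closed=[(1,1), (2,1), (3,1), (4,0), (4,1)]

step 1: expand (1,1) (f=7, h=3) → closed; open now [(0,1) g=5 f=9, (1,2) g=5 f=7, (2,0) g=4 f=9, (2,2) g=4 f=7, (3,2) g=3 f=7, (5,0) g=1 f=9, (5,1) g=2 f=9]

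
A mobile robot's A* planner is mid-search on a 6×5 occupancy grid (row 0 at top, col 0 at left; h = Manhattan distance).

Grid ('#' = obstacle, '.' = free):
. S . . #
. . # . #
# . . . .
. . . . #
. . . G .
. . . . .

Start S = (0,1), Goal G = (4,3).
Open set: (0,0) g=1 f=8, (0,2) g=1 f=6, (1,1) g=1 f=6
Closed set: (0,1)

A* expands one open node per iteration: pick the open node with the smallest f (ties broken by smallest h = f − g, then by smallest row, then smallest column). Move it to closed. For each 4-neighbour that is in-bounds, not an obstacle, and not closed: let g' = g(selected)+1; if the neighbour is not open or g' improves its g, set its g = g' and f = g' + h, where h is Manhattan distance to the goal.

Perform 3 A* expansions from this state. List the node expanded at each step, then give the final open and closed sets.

step 1: expand (0,2) (f=6, h=5) → closed; open now [(0,0) g=1 f=8, (0,3) g=2 f=6, (1,1) g=1 f=6]
step 2: expand (0,3) (f=6, h=4) → closed; open now [(0,0) g=1 f=8, (1,1) g=1 f=6, (1,3) g=3 f=6]
step 3: expand (1,3) (f=6, h=3) → closed; open now [(0,0) g=1 f=8, (1,1) g=1 f=6, (2,3) g=4 f=6]

order=[(0,2) → (0,3) → (1,3)]; open=[(0,0) g=1 f=8, (1,1) g=1 f=6, (2,3) g=4 f=6]; closed=[(0,1), (0,2), (0,3), (1,3)]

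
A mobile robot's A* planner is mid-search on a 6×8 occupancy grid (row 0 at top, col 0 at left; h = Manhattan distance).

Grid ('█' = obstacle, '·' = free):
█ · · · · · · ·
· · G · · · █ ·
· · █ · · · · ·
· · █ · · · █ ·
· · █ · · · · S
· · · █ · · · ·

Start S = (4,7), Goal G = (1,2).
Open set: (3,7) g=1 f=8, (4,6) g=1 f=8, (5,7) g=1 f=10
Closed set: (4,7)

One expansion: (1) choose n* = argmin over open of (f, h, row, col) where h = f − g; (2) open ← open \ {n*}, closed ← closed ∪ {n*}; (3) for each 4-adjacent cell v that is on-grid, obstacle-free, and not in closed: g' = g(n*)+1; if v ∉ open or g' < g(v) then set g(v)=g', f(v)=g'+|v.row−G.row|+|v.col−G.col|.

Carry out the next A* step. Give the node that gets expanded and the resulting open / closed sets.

expanded=(3,7); open=[(2,7) g=2 f=8, (4,6) g=1 f=8, (5,7) g=1 f=10]; closed=[(3,7), (4,7)]

step 1: expand (3,7) (f=8, h=7) → closed; open now [(2,7) g=2 f=8, (4,6) g=1 f=8, (5,7) g=1 f=10]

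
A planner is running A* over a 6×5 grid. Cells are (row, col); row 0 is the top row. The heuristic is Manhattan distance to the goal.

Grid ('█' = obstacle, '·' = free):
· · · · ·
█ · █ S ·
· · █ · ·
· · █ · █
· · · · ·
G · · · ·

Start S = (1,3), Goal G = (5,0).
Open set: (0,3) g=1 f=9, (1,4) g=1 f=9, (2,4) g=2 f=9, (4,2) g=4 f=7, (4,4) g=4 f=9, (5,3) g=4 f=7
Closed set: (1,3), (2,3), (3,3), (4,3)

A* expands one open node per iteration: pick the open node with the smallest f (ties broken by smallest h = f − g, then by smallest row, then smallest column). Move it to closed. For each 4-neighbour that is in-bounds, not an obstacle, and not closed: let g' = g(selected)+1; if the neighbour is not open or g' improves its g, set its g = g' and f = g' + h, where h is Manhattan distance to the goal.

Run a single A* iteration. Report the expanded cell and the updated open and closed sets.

step 1: expand (4,2) (f=7, h=3) → closed; open now [(0,3) g=1 f=9, (1,4) g=1 f=9, (2,4) g=2 f=9, (4,1) g=5 f=7, (4,4) g=4 f=9, (5,2) g=5 f=7, (5,3) g=4 f=7]

expanded=(4,2); open=[(0,3) g=1 f=9, (1,4) g=1 f=9, (2,4) g=2 f=9, (4,1) g=5 f=7, (4,4) g=4 f=9, (5,2) g=5 f=7, (5,3) g=4 f=7]; closed=[(1,3), (2,3), (3,3), (4,2), (4,3)]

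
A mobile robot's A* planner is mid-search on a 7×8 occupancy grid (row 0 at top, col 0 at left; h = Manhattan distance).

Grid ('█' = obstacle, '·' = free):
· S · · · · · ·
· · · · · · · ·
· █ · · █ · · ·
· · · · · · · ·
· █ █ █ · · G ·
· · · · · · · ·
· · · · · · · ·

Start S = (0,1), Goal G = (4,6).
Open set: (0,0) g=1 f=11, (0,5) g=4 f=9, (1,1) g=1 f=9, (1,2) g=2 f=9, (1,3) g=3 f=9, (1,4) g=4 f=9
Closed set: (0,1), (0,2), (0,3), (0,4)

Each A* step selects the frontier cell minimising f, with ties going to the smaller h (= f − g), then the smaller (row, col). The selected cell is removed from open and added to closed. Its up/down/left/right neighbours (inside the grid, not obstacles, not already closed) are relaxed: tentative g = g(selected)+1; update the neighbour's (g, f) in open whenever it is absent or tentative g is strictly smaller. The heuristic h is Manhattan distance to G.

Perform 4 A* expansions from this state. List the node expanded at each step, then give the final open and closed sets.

step 1: expand (0,5) (f=9, h=5) → closed; open now [(0,0) g=1 f=11, (0,6) g=5 f=9, (1,1) g=1 f=9, (1,2) g=2 f=9, (1,3) g=3 f=9, (1,4) g=4 f=9, (1,5) g=5 f=9]
step 2: expand (0,6) (f=9, h=4) → closed; open now [(0,0) g=1 f=11, (0,7) g=6 f=11, (1,1) g=1 f=9, (1,2) g=2 f=9, (1,3) g=3 f=9, (1,4) g=4 f=9, (1,5) g=5 f=9, (1,6) g=6 f=9]
step 3: expand (1,6) (f=9, h=3) → closed; open now [(0,0) g=1 f=11, (0,7) g=6 f=11, (1,1) g=1 f=9, (1,2) g=2 f=9, (1,3) g=3 f=9, (1,4) g=4 f=9, (1,5) g=5 f=9, (1,7) g=7 f=11, (2,6) g=7 f=9]
step 4: expand (2,6) (f=9, h=2) → closed; open now [(0,0) g=1 f=11, (0,7) g=6 f=11, (1,1) g=1 f=9, (1,2) g=2 f=9, (1,3) g=3 f=9, (1,4) g=4 f=9, (1,5) g=5 f=9, (1,7) g=7 f=11, (2,5) g=8 f=11, (2,7) g=8 f=11, (3,6) g=8 f=9]

order=[(0,5) → (0,6) → (1,6) → (2,6)]; open=[(0,0) g=1 f=11, (0,7) g=6 f=11, (1,1) g=1 f=9, (1,2) g=2 f=9, (1,3) g=3 f=9, (1,4) g=4 f=9, (1,5) g=5 f=9, (1,7) g=7 f=11, (2,5) g=8 f=11, (2,7) g=8 f=11, (3,6) g=8 f=9]; closed=[(0,1), (0,2), (0,3), (0,4), (0,5), (0,6), (1,6), (2,6)]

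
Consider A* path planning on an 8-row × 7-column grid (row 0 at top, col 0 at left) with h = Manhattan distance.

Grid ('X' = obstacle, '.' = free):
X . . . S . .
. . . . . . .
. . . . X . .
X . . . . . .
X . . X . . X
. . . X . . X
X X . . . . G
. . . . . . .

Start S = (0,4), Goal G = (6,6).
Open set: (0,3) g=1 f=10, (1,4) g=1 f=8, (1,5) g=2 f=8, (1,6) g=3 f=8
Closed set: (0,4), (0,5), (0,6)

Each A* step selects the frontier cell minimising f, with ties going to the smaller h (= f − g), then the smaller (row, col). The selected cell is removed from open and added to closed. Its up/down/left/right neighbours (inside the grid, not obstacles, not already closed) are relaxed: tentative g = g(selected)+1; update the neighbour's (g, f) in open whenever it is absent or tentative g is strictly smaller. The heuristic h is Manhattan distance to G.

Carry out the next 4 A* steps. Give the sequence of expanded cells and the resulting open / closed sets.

step 1: expand (1,6) (f=8, h=5) → closed; open now [(0,3) g=1 f=10, (1,4) g=1 f=8, (1,5) g=2 f=8, (2,6) g=4 f=8]
step 2: expand (2,6) (f=8, h=4) → closed; open now [(0,3) g=1 f=10, (1,4) g=1 f=8, (1,5) g=2 f=8, (2,5) g=5 f=10, (3,6) g=5 f=8]
step 3: expand (3,6) (f=8, h=3) → closed; open now [(0,3) g=1 f=10, (1,4) g=1 f=8, (1,5) g=2 f=8, (2,5) g=5 f=10, (3,5) g=6 f=10]
step 4: expand (1,5) (f=8, h=6) → closed; open now [(0,3) g=1 f=10, (1,4) g=1 f=8, (2,5) g=3 f=8, (3,5) g=6 f=10]

order=[(1,6) → (2,6) → (3,6) → (1,5)]; open=[(0,3) g=1 f=10, (1,4) g=1 f=8, (2,5) g=3 f=8, (3,5) g=6 f=10]; closed=[(0,4), (0,5), (0,6), (1,5), (1,6), (2,6), (3,6)]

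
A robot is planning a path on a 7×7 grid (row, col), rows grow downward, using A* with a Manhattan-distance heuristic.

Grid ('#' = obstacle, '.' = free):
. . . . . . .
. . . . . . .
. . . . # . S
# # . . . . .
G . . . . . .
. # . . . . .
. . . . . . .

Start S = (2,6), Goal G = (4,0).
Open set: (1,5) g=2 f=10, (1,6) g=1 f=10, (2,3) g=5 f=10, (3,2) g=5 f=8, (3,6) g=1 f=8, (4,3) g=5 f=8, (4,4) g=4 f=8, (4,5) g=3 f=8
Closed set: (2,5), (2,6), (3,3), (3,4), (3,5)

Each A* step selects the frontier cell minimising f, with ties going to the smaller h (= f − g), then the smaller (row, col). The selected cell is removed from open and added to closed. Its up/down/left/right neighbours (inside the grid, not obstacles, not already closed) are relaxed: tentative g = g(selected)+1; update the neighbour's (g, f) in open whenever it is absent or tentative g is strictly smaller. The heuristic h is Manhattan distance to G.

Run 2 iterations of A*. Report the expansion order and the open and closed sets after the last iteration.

order=[(3,2) → (4,2)]; open=[(1,5) g=2 f=10, (1,6) g=1 f=10, (2,2) g=6 f=10, (2,3) g=5 f=10, (3,6) g=1 f=8, (4,1) g=7 f=8, (4,3) g=5 f=8, (4,4) g=4 f=8, (4,5) g=3 f=8, (5,2) g=7 f=10]; closed=[(2,5), (2,6), (3,2), (3,3), (3,4), (3,5), (4,2)]

step 1: expand (3,2) (f=8, h=3) → closed; open now [(1,5) g=2 f=10, (1,6) g=1 f=10, (2,2) g=6 f=10, (2,3) g=5 f=10, (3,6) g=1 f=8, (4,2) g=6 f=8, (4,3) g=5 f=8, (4,4) g=4 f=8, (4,5) g=3 f=8]
step 2: expand (4,2) (f=8, h=2) → closed; open now [(1,5) g=2 f=10, (1,6) g=1 f=10, (2,2) g=6 f=10, (2,3) g=5 f=10, (3,6) g=1 f=8, (4,1) g=7 f=8, (4,3) g=5 f=8, (4,4) g=4 f=8, (4,5) g=3 f=8, (5,2) g=7 f=10]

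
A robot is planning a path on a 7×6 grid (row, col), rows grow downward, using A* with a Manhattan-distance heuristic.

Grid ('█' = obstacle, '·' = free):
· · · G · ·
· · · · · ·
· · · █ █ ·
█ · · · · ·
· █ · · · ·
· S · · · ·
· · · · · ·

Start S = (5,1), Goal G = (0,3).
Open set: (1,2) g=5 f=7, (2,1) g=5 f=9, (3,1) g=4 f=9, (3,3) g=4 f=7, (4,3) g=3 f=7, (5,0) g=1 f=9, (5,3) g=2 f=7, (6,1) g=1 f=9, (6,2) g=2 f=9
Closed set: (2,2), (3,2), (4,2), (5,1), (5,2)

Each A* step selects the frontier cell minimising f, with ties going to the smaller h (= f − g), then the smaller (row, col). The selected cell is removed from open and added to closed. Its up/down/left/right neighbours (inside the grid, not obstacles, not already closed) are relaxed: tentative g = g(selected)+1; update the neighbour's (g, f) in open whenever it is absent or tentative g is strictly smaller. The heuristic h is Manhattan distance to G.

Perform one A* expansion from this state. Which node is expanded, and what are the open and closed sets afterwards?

step 1: expand (1,2) (f=7, h=2) → closed; open now [(0,2) g=6 f=7, (1,1) g=6 f=9, (1,3) g=6 f=7, (2,1) g=5 f=9, (3,1) g=4 f=9, (3,3) g=4 f=7, (4,3) g=3 f=7, (5,0) g=1 f=9, (5,3) g=2 f=7, (6,1) g=1 f=9, (6,2) g=2 f=9]

expanded=(1,2); open=[(0,2) g=6 f=7, (1,1) g=6 f=9, (1,3) g=6 f=7, (2,1) g=5 f=9, (3,1) g=4 f=9, (3,3) g=4 f=7, (4,3) g=3 f=7, (5,0) g=1 f=9, (5,3) g=2 f=7, (6,1) g=1 f=9, (6,2) g=2 f=9]; closed=[(1,2), (2,2), (3,2), (4,2), (5,1), (5,2)]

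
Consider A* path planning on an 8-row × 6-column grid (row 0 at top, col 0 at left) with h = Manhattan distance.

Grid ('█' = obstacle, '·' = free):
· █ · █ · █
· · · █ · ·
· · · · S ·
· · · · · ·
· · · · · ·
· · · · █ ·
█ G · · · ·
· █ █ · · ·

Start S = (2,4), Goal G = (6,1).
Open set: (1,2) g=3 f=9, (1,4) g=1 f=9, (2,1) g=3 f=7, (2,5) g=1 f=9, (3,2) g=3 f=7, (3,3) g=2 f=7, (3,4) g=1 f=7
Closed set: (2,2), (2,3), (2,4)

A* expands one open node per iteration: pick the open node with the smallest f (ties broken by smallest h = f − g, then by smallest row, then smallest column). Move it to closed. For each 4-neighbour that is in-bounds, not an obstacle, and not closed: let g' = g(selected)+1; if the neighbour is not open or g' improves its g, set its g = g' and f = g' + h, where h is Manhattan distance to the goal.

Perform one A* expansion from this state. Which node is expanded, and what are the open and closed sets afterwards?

step 1: expand (2,1) (f=7, h=4) → closed; open now [(1,1) g=4 f=9, (1,2) g=3 f=9, (1,4) g=1 f=9, (2,0) g=4 f=9, (2,5) g=1 f=9, (3,1) g=4 f=7, (3,2) g=3 f=7, (3,3) g=2 f=7, (3,4) g=1 f=7]

expanded=(2,1); open=[(1,1) g=4 f=9, (1,2) g=3 f=9, (1,4) g=1 f=9, (2,0) g=4 f=9, (2,5) g=1 f=9, (3,1) g=4 f=7, (3,2) g=3 f=7, (3,3) g=2 f=7, (3,4) g=1 f=7]; closed=[(2,1), (2,2), (2,3), (2,4)]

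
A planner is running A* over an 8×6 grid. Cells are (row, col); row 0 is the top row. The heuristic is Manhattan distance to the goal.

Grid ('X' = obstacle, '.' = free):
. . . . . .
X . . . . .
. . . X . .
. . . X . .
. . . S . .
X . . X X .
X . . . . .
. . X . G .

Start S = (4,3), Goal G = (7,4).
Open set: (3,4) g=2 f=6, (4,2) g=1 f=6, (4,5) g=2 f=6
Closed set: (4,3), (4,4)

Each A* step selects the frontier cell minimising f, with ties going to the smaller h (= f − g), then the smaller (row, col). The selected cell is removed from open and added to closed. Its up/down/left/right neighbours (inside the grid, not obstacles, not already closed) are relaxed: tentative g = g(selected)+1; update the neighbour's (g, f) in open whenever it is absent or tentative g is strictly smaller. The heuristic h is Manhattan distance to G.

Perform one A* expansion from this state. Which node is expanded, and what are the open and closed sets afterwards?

expanded=(3,4); open=[(2,4) g=3 f=8, (3,5) g=3 f=8, (4,2) g=1 f=6, (4,5) g=2 f=6]; closed=[(3,4), (4,3), (4,4)]

step 1: expand (3,4) (f=6, h=4) → closed; open now [(2,4) g=3 f=8, (3,5) g=3 f=8, (4,2) g=1 f=6, (4,5) g=2 f=6]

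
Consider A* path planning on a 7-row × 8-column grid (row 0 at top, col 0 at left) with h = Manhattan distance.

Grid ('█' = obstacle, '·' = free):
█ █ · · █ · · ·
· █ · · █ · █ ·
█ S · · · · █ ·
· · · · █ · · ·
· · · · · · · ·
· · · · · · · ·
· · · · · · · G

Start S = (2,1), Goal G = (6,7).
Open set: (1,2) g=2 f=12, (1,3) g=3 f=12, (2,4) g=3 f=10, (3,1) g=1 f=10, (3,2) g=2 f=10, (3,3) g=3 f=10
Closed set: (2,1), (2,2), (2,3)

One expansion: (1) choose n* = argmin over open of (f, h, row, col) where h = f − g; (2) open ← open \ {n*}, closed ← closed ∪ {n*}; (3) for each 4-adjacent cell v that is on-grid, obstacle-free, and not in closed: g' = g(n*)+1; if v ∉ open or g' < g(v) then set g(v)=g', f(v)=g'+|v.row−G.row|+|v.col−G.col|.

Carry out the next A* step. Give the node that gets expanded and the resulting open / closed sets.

step 1: expand (2,4) (f=10, h=7) → closed; open now [(1,2) g=2 f=12, (1,3) g=3 f=12, (2,5) g=4 f=10, (3,1) g=1 f=10, (3,2) g=2 f=10, (3,3) g=3 f=10]

expanded=(2,4); open=[(1,2) g=2 f=12, (1,3) g=3 f=12, (2,5) g=4 f=10, (3,1) g=1 f=10, (3,2) g=2 f=10, (3,3) g=3 f=10]; closed=[(2,1), (2,2), (2,3), (2,4)]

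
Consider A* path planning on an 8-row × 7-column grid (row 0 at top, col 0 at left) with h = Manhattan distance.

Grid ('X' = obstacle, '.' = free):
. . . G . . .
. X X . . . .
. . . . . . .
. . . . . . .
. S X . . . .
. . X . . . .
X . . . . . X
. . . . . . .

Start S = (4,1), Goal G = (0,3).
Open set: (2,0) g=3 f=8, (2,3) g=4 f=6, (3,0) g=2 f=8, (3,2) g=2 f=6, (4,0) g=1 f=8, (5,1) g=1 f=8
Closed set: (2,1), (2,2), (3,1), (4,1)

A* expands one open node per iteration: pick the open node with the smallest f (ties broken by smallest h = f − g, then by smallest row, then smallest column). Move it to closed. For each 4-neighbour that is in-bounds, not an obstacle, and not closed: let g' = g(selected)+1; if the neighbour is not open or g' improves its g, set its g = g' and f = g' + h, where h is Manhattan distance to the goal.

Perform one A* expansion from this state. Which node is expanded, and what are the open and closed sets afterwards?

step 1: expand (2,3) (f=6, h=2) → closed; open now [(1,3) g=5 f=6, (2,0) g=3 f=8, (2,4) g=5 f=8, (3,0) g=2 f=8, (3,2) g=2 f=6, (3,3) g=5 f=8, (4,0) g=1 f=8, (5,1) g=1 f=8]

expanded=(2,3); open=[(1,3) g=5 f=6, (2,0) g=3 f=8, (2,4) g=5 f=8, (3,0) g=2 f=8, (3,2) g=2 f=6, (3,3) g=5 f=8, (4,0) g=1 f=8, (5,1) g=1 f=8]; closed=[(2,1), (2,2), (2,3), (3,1), (4,1)]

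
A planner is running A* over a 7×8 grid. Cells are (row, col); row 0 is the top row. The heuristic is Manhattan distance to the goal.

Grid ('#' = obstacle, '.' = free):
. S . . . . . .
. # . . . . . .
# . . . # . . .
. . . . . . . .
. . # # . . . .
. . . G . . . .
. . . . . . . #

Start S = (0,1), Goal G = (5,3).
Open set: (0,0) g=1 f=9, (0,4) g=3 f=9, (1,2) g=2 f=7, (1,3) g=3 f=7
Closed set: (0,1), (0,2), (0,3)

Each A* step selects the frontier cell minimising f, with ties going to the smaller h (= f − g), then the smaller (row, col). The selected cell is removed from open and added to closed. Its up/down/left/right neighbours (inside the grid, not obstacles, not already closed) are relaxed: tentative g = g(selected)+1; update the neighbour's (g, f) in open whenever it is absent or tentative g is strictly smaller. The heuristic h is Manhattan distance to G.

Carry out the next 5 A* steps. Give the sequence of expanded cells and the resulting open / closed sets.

order=[(1,3) → (2,3) → (3,3) → (1,2) → (2,2)]; open=[(0,0) g=1 f=9, (0,4) g=3 f=9, (1,4) g=4 f=9, (2,1) g=4 f=9, (3,2) g=4 f=7, (3,4) g=6 f=9]; closed=[(0,1), (0,2), (0,3), (1,2), (1,3), (2,2), (2,3), (3,3)]

step 1: expand (1,3) (f=7, h=4) → closed; open now [(0,0) g=1 f=9, (0,4) g=3 f=9, (1,2) g=2 f=7, (1,4) g=4 f=9, (2,3) g=4 f=7]
step 2: expand (2,3) (f=7, h=3) → closed; open now [(0,0) g=1 f=9, (0,4) g=3 f=9, (1,2) g=2 f=7, (1,4) g=4 f=9, (2,2) g=5 f=9, (3,3) g=5 f=7]
step 3: expand (3,3) (f=7, h=2) → closed; open now [(0,0) g=1 f=9, (0,4) g=3 f=9, (1,2) g=2 f=7, (1,4) g=4 f=9, (2,2) g=5 f=9, (3,2) g=6 f=9, (3,4) g=6 f=9]
step 4: expand (1,2) (f=7, h=5) → closed; open now [(0,0) g=1 f=9, (0,4) g=3 f=9, (1,4) g=4 f=9, (2,2) g=3 f=7, (3,2) g=6 f=9, (3,4) g=6 f=9]
step 5: expand (2,2) (f=7, h=4) → closed; open now [(0,0) g=1 f=9, (0,4) g=3 f=9, (1,4) g=4 f=9, (2,1) g=4 f=9, (3,2) g=4 f=7, (3,4) g=6 f=9]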